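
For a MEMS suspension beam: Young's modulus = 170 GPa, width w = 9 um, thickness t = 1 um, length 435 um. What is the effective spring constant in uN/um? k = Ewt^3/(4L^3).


Step 1: Convert E to consistent units (1 GPa = 1000 uN/um^2).
E = 170 GPa = 170000 uN/um^2
Step 2: Compute t^3 = 1^3 = 1
Step 3: Compute L^3 = 435^3 = 82312875
Step 4: k = 170000 * 9 * 1 / (4 * 82312875)
k = 0.0046 uN/um


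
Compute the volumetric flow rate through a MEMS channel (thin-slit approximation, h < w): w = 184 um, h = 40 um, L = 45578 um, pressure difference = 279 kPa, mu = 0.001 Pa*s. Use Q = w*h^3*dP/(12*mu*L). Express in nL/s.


Step 1: Convert all dimensions to SI (meters).
w = 184e-6 m, h = 40e-6 m, L = 45578e-6 m, dP = 279e3 Pa
Step 2: Q = w * h^3 * dP / (12 * mu * L)
Q = 184e-6 * (40e-6)^3 * 279e3 / (12 * 0.001 * 45578e-6) = 6.00710869e-09 m^3/s
Step 3: Convert Q from m^3/s to nL/s (1 m^3 = 1e12 nL, so multiply by 1e12).
Q = 6007.109 nL/s


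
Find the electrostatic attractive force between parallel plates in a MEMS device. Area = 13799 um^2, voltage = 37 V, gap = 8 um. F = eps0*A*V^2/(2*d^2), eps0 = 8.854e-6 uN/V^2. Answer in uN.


Step 1: Identify parameters.
eps0 = 8.854e-6 uN/V^2, A = 13799 um^2, V = 37 V, d = 8 um
Step 2: Compute V^2 = 37^2 = 1369
Step 3: Compute d^2 = 8^2 = 64
Step 4: F = 0.5 * 8.854e-6 * 13799 * 1369 / 64
F = 1.307 uN


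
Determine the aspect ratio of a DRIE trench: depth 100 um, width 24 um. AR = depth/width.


Step 1: AR = depth / width
Step 2: AR = 100 / 24
AR = 4.2


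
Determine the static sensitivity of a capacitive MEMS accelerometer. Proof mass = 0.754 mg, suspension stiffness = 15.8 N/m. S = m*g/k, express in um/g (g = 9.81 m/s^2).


Step 1: Convert mass: m = 0.754 mg = 7.54e-07 kg
Step 2: S = m * g / k = 7.54e-07 * 9.81 / 15.8
Step 3: S = 4.68e-07 m/g
Step 4: Convert to um/g: S = 0.468 um/g


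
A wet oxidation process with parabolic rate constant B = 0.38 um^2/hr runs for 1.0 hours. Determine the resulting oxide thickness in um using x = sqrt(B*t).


Step 1: Compute B*t = 0.38 * 1.0 = 0.38
Step 2: x = sqrt(0.38)
x = 0.616 um


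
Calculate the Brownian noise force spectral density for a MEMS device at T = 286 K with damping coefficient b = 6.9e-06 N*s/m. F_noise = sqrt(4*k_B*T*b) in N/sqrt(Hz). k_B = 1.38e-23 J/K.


Step 1: Compute 4 * k_B * T * b
= 4 * 1.38e-23 * 286 * 6.9e-06
= 1.0893e-25 N^2/Hz
Step 2: F_noise = sqrt(1.0893e-25)
F_noise = 3.30e-13 N/sqrt(Hz)


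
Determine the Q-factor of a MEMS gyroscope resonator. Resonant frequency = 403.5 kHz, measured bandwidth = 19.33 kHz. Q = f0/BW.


Step 1: Q = f0 / bandwidth
Step 2: Q = 403.5 / 19.33
Q = 20.9


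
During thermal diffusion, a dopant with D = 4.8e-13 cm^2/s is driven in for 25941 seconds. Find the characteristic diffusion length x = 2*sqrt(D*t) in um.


Step 1: Compute D*t = 4.8e-13 * 25941 = 1.245168e-08 cm^2
Step 2: sqrt(D*t) = 1.11587e-04 cm
Step 3: x = 2 * 1.11587e-04 cm = 2.23174e-04 cm
Step 4: Convert to um (1 cm = 1e4 um): x = 2.232 um


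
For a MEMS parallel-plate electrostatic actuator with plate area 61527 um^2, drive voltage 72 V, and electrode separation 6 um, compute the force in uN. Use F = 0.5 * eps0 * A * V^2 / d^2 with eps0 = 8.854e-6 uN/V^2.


Step 1: Identify parameters.
eps0 = 8.854e-6 uN/V^2, A = 61527 um^2, V = 72 V, d = 6 um
Step 2: Compute V^2 = 72^2 = 5184
Step 3: Compute d^2 = 6^2 = 36
Step 4: F = 0.5 * 8.854e-6 * 61527 * 5184 / 36
F = 39.223 uN


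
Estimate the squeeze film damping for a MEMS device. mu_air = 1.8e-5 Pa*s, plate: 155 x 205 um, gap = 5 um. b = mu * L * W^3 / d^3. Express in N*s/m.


Step 1: Convert to SI.
L = 155e-6 m, W = 205e-6 m, d = 5e-6 m
Step 2: W^3 = (205e-6)^3 = 8.62e-12 m^3
Step 3: d^3 = (5e-6)^3 = 1.25e-16 m^3
Step 4: b = 1.8e-5 * 155e-6 * 8.62e-12 / 1.25e-16
b = 1.92e-04 N*s/m


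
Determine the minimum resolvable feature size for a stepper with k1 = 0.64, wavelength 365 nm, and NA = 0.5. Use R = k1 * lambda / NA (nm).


Step 1: Identify values: k1 = 0.64, lambda = 365 nm, NA = 0.5
Step 2: R = k1 * lambda / NA
R = 0.64 * 365 / 0.5
R = 467.2 nm


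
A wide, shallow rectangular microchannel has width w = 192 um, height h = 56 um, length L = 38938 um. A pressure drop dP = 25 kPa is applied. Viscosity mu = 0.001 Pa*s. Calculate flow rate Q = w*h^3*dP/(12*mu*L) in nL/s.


Step 1: Convert all dimensions to SI (meters).
w = 192e-6 m, h = 56e-6 m, L = 38938e-6 m, dP = 25e3 Pa
Step 2: Q = w * h^3 * dP / (12 * mu * L)
Q = 192e-6 * (56e-6)^3 * 25e3 / (12 * 0.001 * 38938e-6) = 1.80405773e-09 m^3/s
Step 3: Convert Q from m^3/s to nL/s (1 m^3 = 1e12 nL, so multiply by 1e12).
Q = 1804.058 nL/s


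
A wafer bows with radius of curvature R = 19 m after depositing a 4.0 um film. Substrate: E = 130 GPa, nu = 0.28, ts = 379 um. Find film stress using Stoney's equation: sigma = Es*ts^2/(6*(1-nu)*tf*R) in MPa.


Step 1: Compute numerator: Es * ts^2 = 130 * 379^2 = 18673330 (GPa*um^2)
Step 2: Compute denominator (R in um): 6*(1-nu)*tf*R = 6*0.72*4.0*19e6 = 328320000.0 (um^2)
Step 3: sigma (GPa) = 18673330 / 328320000.0 = 5.6875e-02 GPa
Step 4: Convert to MPa (x1000): sigma = 56.9 MPa


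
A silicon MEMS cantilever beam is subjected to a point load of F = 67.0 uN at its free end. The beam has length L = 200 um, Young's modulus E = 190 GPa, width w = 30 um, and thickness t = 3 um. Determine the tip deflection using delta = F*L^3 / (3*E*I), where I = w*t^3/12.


Step 1: Calculate the second moment of area.
I = w * t^3 / 12 = 30 * 3^3 / 12 = 67.5 um^4
Step 2: Convert E to consistent units (1 GPa = 1000 uN/um^2).
E = 190 GPa = 190000 uN/um^2
Step 3: Calculate tip deflection.
delta = F * L^3 / (3 * E * I)
delta = 67.0 * 200^3 / (3 * 190000 * 67.5)
delta = 13.9311 um


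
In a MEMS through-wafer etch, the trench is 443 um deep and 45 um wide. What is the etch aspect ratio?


Step 1: AR = depth / width
Step 2: AR = 443 / 45
AR = 9.8


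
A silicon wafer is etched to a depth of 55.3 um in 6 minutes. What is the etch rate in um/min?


Step 1: Etch rate = depth / time
Step 2: rate = 55.3 / 6
rate = 9.217 um/min


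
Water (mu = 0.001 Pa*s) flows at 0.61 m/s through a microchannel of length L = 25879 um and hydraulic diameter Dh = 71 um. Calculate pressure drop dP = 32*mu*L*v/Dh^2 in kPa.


Step 1: Convert to SI: L = 25879e-6 m, Dh = 71e-6 m
Step 2: dP = 32 * 0.001 * 25879e-6 * 0.61 / (71e-6)^2
Step 3: dP = 100209.89 Pa
Step 4: Convert to kPa: dP = 100.21 kPa


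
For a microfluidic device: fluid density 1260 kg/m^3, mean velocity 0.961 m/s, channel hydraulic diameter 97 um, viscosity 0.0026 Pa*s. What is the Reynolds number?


Step 1: Convert Dh to meters: Dh = 97e-6 m
Step 2: Re = rho * v * Dh / mu
Re = 1260 * 0.961 * 97e-6 / 0.0026
Re = 45.174


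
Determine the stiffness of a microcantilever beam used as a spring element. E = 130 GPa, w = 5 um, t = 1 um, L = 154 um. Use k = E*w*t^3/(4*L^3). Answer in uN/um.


Step 1: Convert E to consistent units (1 GPa = 1000 uN/um^2).
E = 130 GPa = 130000 uN/um^2
Step 2: Compute t^3 = 1^3 = 1
Step 3: Compute L^3 = 154^3 = 3652264
Step 4: k = 130000 * 5 * 1 / (4 * 3652264)
k = 0.0445 uN/um


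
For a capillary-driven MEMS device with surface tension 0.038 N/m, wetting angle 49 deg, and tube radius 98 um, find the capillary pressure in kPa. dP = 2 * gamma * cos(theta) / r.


Step 1: cos(49 deg) = 0.6561
Step 2: Convert r to m: r = 98e-6 m
Step 3: dP = 2 * 0.038 * 0.6561 / 98e-6 = 508.8 Pa
Step 4: Convert Pa to kPa (divide by 1000).
dP = 0.51 kPa


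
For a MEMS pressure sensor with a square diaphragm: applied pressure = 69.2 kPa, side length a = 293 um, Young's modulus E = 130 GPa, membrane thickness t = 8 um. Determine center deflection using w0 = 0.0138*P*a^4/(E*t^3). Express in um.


Step 1: Convert pressure to compatible units (E is in GPa, so P in GPa).
P = 69.2 kPa = 69.2e-6 GPa
Step 2: Compute numerator: 0.0138 * P * a^4.
a^4 = 293^4 = 7370050801
numerator = 0.0138 * 69.2e-6 * 7370050801 = 7.0381e+03
Step 3: Compute denominator: E * t^3 = 130 * 8^3 = 66560
Step 4: w0 = numerator / denominator = 7.0381e+03 / 66560 = 0.1057 um


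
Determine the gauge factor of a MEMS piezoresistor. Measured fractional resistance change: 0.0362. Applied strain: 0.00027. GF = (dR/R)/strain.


Step 1: Identify values.
dR/R = 0.0362, strain = 0.00027
Step 2: GF = (dR/R) / strain = 0.0362 / 0.00027
GF = 134.1


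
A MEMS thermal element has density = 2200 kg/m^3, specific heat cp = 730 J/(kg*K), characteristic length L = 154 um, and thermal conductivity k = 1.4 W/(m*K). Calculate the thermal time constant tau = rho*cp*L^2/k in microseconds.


Step 1: Convert L to m: L = 154e-6 m
Step 2: L^2 = (154e-6)^2 = 2.3716e-08 m^2
Step 3: tau = 2200 * 730 * 2.3716e-08 / 1.4 = 2.720564e-02 s
Step 4: Convert to microseconds (multiply by 1e6).
tau = 27205.64 us


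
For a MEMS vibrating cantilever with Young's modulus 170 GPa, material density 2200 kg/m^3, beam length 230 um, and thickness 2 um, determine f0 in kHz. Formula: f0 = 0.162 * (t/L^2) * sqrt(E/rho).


Step 1: Convert units to SI.
t_SI = 2e-6 m, L_SI = 230e-6 m
Step 2: Calculate sqrt(E/rho).
sqrt(170e9 / 2200) = 8790.49 m/s
Step 3: Compute f0.
f0 = 0.162 * 2e-6 / (230e-6)^2 * 8790.49 = 53839.7 Hz = 53.84 kHz


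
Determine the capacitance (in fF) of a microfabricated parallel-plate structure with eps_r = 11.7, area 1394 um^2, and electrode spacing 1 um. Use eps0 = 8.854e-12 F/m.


Step 1: Convert area to m^2: A = 1394e-12 m^2
Step 2: Convert gap to m: d = 1e-6 m
Step 3: C = eps0 * eps_r * A / d
C = 8.854e-12 * 11.7 * 1394e-12 / 1e-6
Step 4: Convert to fF (multiply by 1e15).
C = 144.41 fF


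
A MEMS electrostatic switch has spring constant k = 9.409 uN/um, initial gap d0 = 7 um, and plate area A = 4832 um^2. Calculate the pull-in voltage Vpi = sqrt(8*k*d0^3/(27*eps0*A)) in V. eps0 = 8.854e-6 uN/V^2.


Step 1: Compute numerator: 8 * k * d0^3 = 8 * 9.409 * 7^3 = 25818.296
Step 2: Compute denominator: 27 * eps0 * A = 27 * 8.854e-6 * 4832 = 1.155128
Step 3: Vpi = sqrt(25818.296 / 1.155128)
Vpi = 149.5 V


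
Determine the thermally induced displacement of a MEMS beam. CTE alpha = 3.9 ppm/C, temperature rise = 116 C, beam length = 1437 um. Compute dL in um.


Step 1: Convert CTE: alpha = 3.9 ppm/C = 3.9e-6 /C
Step 2: dL = 3.9e-6 * 116 * 1437
dL = 0.6501 um


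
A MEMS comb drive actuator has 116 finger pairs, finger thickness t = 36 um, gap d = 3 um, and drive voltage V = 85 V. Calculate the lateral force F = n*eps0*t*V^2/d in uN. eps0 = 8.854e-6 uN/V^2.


Step 1: Parameters: n=116, eps0=8.854e-6 uN/V^2, t=36 um, V=85 V, d=3 um
Step 2: V^2 = 7225
Step 3: F = 116 * 8.854e-6 * 36 * 7225 / 3
F = 89.046 uN


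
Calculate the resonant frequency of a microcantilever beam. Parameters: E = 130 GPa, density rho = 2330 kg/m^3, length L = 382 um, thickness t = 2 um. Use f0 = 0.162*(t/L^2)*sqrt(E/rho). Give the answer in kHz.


Step 1: Convert units to SI.
t_SI = 2e-6 m, L_SI = 382e-6 m
Step 2: Calculate sqrt(E/rho).
sqrt(130e9 / 2330) = 7469.54 m/s
Step 3: Compute f0.
f0 = 0.162 * 2e-6 / (382e-6)^2 * 7469.54 = 16584.9 Hz = 16.58 kHz


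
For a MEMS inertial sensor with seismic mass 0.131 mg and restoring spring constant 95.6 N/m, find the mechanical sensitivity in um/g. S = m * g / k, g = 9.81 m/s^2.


Step 1: Convert mass: m = 0.131 mg = 1.31e-07 kg
Step 2: S = m * g / k = 1.31e-07 * 9.81 / 95.6
Step 3: S = 1.34e-08 m/g
Step 4: Convert to um/g: S = 0.013 um/g


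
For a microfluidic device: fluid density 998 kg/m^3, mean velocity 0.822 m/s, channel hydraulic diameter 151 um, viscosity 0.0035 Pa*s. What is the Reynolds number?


Step 1: Convert Dh to meters: Dh = 151e-6 m
Step 2: Re = rho * v * Dh / mu
Re = 998 * 0.822 * 151e-6 / 0.0035
Re = 35.393


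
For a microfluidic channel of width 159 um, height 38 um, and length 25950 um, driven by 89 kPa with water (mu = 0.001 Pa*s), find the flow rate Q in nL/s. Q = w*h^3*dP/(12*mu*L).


Step 1: Convert all dimensions to SI (meters).
w = 159e-6 m, h = 38e-6 m, L = 25950e-6 m, dP = 89e3 Pa
Step 2: Q = w * h^3 * dP / (12 * mu * L)
Q = 159e-6 * (38e-6)^3 * 89e3 / (12 * 0.001 * 25950e-6) = 2.49355707e-09 m^3/s
Step 3: Convert Q from m^3/s to nL/s (1 m^3 = 1e12 nL, so multiply by 1e12).
Q = 2493.557 nL/s


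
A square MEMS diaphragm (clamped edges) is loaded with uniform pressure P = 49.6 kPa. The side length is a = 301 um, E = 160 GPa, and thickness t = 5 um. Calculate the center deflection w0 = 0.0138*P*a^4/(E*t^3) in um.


Step 1: Convert pressure to compatible units (E is in GPa, so P in GPa).
P = 49.6 kPa = 49.6e-6 GPa
Step 2: Compute numerator: 0.0138 * P * a^4.
a^4 = 301^4 = 8208541201
numerator = 0.0138 * 49.6e-6 * 8208541201 = 5.61858e+03
Step 3: Compute denominator: E * t^3 = 160 * 5^3 = 20000
Step 4: w0 = numerator / denominator = 5.61858e+03 / 20000 = 0.2809 um


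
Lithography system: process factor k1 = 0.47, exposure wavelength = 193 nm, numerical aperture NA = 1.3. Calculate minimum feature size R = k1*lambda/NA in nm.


Step 1: Identify values: k1 = 0.47, lambda = 193 nm, NA = 1.3
Step 2: R = k1 * lambda / NA
R = 0.47 * 193 / 1.3
R = 69.8 nm


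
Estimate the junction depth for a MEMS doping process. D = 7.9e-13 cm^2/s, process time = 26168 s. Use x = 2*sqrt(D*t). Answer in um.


Step 1: Compute D*t = 7.9e-13 * 26168 = 2.067272e-08 cm^2
Step 2: sqrt(D*t) = 1.4378e-04 cm
Step 3: x = 2 * 1.4378e-04 cm = 2.8756e-04 cm
Step 4: Convert to um (1 cm = 1e4 um): x = 2.876 um


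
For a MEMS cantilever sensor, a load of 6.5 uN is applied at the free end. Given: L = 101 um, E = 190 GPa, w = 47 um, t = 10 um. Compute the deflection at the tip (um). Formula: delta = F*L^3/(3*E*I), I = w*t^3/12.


Step 1: Calculate the second moment of area.
I = w * t^3 / 12 = 47 * 10^3 / 12 = 3916.6667 um^4
Step 2: Convert E to consistent units (1 GPa = 1000 uN/um^2).
E = 190 GPa = 190000 uN/um^2
Step 3: Calculate tip deflection.
delta = F * L^3 / (3 * E * I)
delta = 6.5 * 101^3 / (3 * 190000 * 3916.6667)
delta = 0.003 um


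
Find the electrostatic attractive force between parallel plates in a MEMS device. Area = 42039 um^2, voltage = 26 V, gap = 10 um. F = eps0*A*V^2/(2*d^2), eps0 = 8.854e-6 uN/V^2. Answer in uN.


Step 1: Identify parameters.
eps0 = 8.854e-6 uN/V^2, A = 42039 um^2, V = 26 V, d = 10 um
Step 2: Compute V^2 = 26^2 = 676
Step 3: Compute d^2 = 10^2 = 100
Step 4: F = 0.5 * 8.854e-6 * 42039 * 676 / 100
F = 1.258 uN


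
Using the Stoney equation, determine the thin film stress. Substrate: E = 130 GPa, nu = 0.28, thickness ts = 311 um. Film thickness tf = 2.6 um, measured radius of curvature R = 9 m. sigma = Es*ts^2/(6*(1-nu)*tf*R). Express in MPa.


Step 1: Compute numerator: Es * ts^2 = 130 * 311^2 = 12573730 (GPa*um^2)
Step 2: Compute denominator (R in um): 6*(1-nu)*tf*R = 6*0.72*2.6*9e6 = 101088000.0 (um^2)
Step 3: sigma (GPa) = 12573730 / 101088000.0 = 1.24384e-01 GPa
Step 4: Convert to MPa (x1000): sigma = 124.4 MPa


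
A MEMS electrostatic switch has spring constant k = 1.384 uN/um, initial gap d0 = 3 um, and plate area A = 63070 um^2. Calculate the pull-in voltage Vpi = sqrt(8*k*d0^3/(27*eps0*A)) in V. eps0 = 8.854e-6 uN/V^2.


Step 1: Compute numerator: 8 * k * d0^3 = 8 * 1.384 * 3^3 = 298.944
Step 2: Compute denominator: 27 * eps0 * A = 27 * 8.854e-6 * 63070 = 15.077388
Step 3: Vpi = sqrt(298.944 / 15.077388)
Vpi = 4.45 V


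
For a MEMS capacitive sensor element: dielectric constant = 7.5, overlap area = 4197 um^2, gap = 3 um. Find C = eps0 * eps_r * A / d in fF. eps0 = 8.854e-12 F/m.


Step 1: Convert area to m^2: A = 4197e-12 m^2
Step 2: Convert gap to m: d = 3e-6 m
Step 3: C = eps0 * eps_r * A / d
C = 8.854e-12 * 7.5 * 4197e-12 / 3e-6
Step 4: Convert to fF (multiply by 1e15).
C = 92.9 fF


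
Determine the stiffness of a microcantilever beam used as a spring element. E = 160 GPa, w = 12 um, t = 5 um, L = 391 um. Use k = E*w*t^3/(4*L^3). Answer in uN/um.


Step 1: Convert E to consistent units (1 GPa = 1000 uN/um^2).
E = 160 GPa = 160000 uN/um^2
Step 2: Compute t^3 = 5^3 = 125
Step 3: Compute L^3 = 391^3 = 59776471
Step 4: k = 160000 * 12 * 125 / (4 * 59776471)
k = 1.0037 uN/um


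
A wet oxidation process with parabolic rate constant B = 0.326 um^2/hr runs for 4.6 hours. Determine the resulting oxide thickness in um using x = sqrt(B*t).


Step 1: Compute B*t = 0.326 * 4.6 = 1.4996
Step 2: x = sqrt(1.4996)
x = 1.225 um


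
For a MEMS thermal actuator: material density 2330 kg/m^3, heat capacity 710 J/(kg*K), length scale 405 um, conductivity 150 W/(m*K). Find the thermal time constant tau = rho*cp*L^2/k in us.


Step 1: Convert L to m: L = 405e-6 m
Step 2: L^2 = (405e-6)^2 = 1.64025e-07 m^2
Step 3: tau = 2330 * 710 * 1.64025e-07 / 150 = 1.80897705e-03 s
Step 4: Convert to microseconds (multiply by 1e6).
tau = 1808.977 us


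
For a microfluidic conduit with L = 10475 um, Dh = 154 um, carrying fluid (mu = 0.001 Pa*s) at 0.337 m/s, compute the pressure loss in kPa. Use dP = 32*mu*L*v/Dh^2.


Step 1: Convert to SI: L = 10475e-6 m, Dh = 154e-6 m
Step 2: dP = 32 * 0.001 * 10475e-6 * 0.337 / (154e-6)^2
Step 3: dP = 4763.13 Pa
Step 4: Convert to kPa: dP = 4.76 kPa


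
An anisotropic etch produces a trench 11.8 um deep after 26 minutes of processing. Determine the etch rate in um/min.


Step 1: Etch rate = depth / time
Step 2: rate = 11.8 / 26
rate = 0.454 um/min


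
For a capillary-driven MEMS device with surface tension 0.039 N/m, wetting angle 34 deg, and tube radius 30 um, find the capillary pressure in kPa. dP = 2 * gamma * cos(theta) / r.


Step 1: cos(34 deg) = 0.829
Step 2: Convert r to m: r = 30e-6 m
Step 3: dP = 2 * 0.039 * 0.829 / 30e-6 = 2155.4 Pa
Step 4: Convert Pa to kPa (divide by 1000).
dP = 2.16 kPa


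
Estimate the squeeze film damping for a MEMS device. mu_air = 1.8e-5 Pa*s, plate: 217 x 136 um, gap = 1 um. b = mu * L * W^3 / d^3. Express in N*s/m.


Step 1: Convert to SI.
L = 217e-6 m, W = 136e-6 m, d = 1e-6 m
Step 2: W^3 = (136e-6)^3 = 2.52e-12 m^3
Step 3: d^3 = (1e-6)^3 = 1.00e-18 m^3
Step 4: b = 1.8e-5 * 217e-6 * 2.52e-12 / 1.00e-18
b = 9.83e-03 N*s/m


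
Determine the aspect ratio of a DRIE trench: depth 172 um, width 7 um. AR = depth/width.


Step 1: AR = depth / width
Step 2: AR = 172 / 7
AR = 24.6


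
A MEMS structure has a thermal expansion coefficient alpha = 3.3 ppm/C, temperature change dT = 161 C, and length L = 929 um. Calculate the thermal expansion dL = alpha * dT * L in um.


Step 1: Convert CTE: alpha = 3.3 ppm/C = 3.3e-6 /C
Step 2: dL = 3.3e-6 * 161 * 929
dL = 0.4936 um


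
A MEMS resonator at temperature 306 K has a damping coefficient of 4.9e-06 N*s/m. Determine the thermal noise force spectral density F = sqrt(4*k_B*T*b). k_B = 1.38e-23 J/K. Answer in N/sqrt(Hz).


Step 1: Compute 4 * k_B * T * b
= 4 * 1.38e-23 * 306 * 4.9e-06
= 8.2767e-26 N^2/Hz
Step 2: F_noise = sqrt(8.2767e-26)
F_noise = 2.88e-13 N/sqrt(Hz)


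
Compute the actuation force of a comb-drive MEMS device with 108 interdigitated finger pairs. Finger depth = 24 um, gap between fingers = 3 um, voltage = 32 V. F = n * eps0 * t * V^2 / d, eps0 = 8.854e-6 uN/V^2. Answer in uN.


Step 1: Parameters: n=108, eps0=8.854e-6 uN/V^2, t=24 um, V=32 V, d=3 um
Step 2: V^2 = 1024
Step 3: F = 108 * 8.854e-6 * 24 * 1024 / 3
F = 7.833 uN


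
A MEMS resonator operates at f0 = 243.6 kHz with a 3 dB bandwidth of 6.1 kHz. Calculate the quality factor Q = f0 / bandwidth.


Step 1: Q = f0 / bandwidth
Step 2: Q = 243.6 / 6.1
Q = 39.9


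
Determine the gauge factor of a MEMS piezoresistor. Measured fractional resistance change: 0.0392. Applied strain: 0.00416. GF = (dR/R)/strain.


Step 1: Identify values.
dR/R = 0.0392, strain = 0.00416
Step 2: GF = (dR/R) / strain = 0.0392 / 0.00416
GF = 9.4


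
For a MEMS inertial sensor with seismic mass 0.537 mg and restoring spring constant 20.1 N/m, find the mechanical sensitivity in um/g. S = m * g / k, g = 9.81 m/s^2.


Step 1: Convert mass: m = 0.537 mg = 5.37e-07 kg
Step 2: S = m * g / k = 5.37e-07 * 9.81 / 20.1
Step 3: S = 2.62e-07 m/g
Step 4: Convert to um/g: S = 0.262 um/g


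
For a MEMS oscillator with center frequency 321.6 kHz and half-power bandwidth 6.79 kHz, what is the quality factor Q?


Step 1: Q = f0 / bandwidth
Step 2: Q = 321.6 / 6.79
Q = 47.4


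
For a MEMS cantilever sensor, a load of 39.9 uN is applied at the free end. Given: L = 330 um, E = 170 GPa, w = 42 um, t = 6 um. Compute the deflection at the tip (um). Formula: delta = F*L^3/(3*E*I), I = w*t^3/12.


Step 1: Calculate the second moment of area.
I = w * t^3 / 12 = 42 * 6^3 / 12 = 756.0 um^4
Step 2: Convert E to consistent units (1 GPa = 1000 uN/um^2).
E = 170 GPa = 170000 uN/um^2
Step 3: Calculate tip deflection.
delta = F * L^3 / (3 * E * I)
delta = 39.9 * 330^3 / (3 * 170000 * 756.0)
delta = 3.719 um


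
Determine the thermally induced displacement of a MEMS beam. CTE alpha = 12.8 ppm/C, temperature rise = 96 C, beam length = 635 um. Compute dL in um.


Step 1: Convert CTE: alpha = 12.8 ppm/C = 12.8e-6 /C
Step 2: dL = 12.8e-6 * 96 * 635
dL = 0.7803 um


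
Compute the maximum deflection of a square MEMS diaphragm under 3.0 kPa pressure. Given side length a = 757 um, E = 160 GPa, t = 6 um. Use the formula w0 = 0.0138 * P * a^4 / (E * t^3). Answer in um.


Step 1: Convert pressure to compatible units (E is in GPa, so P in GPa).
P = 3.0 kPa = 3.0e-6 GPa
Step 2: Compute numerator: 0.0138 * P * a^4.
a^4 = 757^4 = 328385156401
numerator = 0.0138 * 3.0e-6 * 328385156401 = 1.35951e+04
Step 3: Compute denominator: E * t^3 = 160 * 6^3 = 34560
Step 4: w0 = numerator / denominator = 1.35951e+04 / 34560 = 0.3934 um


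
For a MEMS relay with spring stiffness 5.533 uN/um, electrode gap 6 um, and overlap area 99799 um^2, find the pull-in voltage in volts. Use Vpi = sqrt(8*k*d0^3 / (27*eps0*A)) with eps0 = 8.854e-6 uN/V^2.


Step 1: Compute numerator: 8 * k * d0^3 = 8 * 5.533 * 6^3 = 9561.024
Step 2: Compute denominator: 27 * eps0 * A = 27 * 8.854e-6 * 99799 = 23.857749
Step 3: Vpi = sqrt(9561.024 / 23.857749)
Vpi = 20.02 V


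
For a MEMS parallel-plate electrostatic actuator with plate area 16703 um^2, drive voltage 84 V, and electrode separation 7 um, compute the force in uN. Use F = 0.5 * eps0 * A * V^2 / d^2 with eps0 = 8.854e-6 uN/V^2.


Step 1: Identify parameters.
eps0 = 8.854e-6 uN/V^2, A = 16703 um^2, V = 84 V, d = 7 um
Step 2: Compute V^2 = 84^2 = 7056
Step 3: Compute d^2 = 7^2 = 49
Step 4: F = 0.5 * 8.854e-6 * 16703 * 7056 / 49
F = 10.648 uN


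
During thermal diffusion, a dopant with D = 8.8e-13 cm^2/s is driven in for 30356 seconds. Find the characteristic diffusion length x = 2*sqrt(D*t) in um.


Step 1: Compute D*t = 8.8e-13 * 30356 = 2.671328e-08 cm^2
Step 2: sqrt(D*t) = 1.63442e-04 cm
Step 3: x = 2 * 1.63442e-04 cm = 3.26884e-04 cm
Step 4: Convert to um (1 cm = 1e4 um): x = 3.269 um


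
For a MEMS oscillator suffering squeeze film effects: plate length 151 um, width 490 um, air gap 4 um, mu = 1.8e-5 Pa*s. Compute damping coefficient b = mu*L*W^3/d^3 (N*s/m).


Step 1: Convert to SI.
L = 151e-6 m, W = 490e-6 m, d = 4e-6 m
Step 2: W^3 = (490e-6)^3 = 1.18e-10 m^3
Step 3: d^3 = (4e-6)^3 = 6.40e-17 m^3
Step 4: b = 1.8e-5 * 151e-6 * 1.18e-10 / 6.40e-17
b = 5.00e-03 N*s/m


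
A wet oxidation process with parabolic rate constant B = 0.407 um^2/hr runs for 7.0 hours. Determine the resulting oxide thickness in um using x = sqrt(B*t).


Step 1: Compute B*t = 0.407 * 7.0 = 2.849
Step 2: x = sqrt(2.849)
x = 1.688 um


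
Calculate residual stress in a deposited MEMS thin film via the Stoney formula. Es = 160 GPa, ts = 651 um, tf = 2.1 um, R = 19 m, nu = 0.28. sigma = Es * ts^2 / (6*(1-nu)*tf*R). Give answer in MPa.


Step 1: Compute numerator: Es * ts^2 = 160 * 651^2 = 67808160 (GPa*um^2)
Step 2: Compute denominator (R in um): 6*(1-nu)*tf*R = 6*0.72*2.1*19e6 = 172368000.0 (um^2)
Step 3: sigma (GPa) = 67808160 / 172368000.0 = 3.93392e-01 GPa
Step 4: Convert to MPa (x1000): sigma = 393.4 MPa


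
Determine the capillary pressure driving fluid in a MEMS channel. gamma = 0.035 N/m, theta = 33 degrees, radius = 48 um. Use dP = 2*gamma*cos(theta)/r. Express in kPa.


Step 1: cos(33 deg) = 0.8387
Step 2: Convert r to m: r = 48e-6 m
Step 3: dP = 2 * 0.035 * 0.8387 / 48e-6 = 1223.1 Pa
Step 4: Convert Pa to kPa (divide by 1000).
dP = 1.22 kPa


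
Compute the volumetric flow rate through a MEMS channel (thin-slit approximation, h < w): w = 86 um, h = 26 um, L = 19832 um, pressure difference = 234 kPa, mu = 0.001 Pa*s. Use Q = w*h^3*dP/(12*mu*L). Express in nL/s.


Step 1: Convert all dimensions to SI (meters).
w = 86e-6 m, h = 26e-6 m, L = 19832e-6 m, dP = 234e3 Pa
Step 2: Q = w * h^3 * dP / (12 * mu * L)
Q = 86e-6 * (26e-6)^3 * 234e3 / (12 * 0.001 * 19832e-6) = 1.48623195e-09 m^3/s
Step 3: Convert Q from m^3/s to nL/s (1 m^3 = 1e12 nL, so multiply by 1e12).
Q = 1486.232 nL/s


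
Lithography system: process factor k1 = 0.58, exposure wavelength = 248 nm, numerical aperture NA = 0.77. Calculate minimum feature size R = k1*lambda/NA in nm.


Step 1: Identify values: k1 = 0.58, lambda = 248 nm, NA = 0.77
Step 2: R = k1 * lambda / NA
R = 0.58 * 248 / 0.77
R = 186.8 nm


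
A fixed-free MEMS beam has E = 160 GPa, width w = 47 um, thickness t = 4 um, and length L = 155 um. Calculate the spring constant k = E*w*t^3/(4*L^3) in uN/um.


Step 1: Convert E to consistent units (1 GPa = 1000 uN/um^2).
E = 160 GPa = 160000 uN/um^2
Step 2: Compute t^3 = 4^3 = 64
Step 3: Compute L^3 = 155^3 = 3723875
Step 4: k = 160000 * 47 * 64 / (4 * 3723875)
k = 32.3104 uN/um


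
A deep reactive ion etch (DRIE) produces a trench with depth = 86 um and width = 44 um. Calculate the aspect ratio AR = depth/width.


Step 1: AR = depth / width
Step 2: AR = 86 / 44
AR = 2.0


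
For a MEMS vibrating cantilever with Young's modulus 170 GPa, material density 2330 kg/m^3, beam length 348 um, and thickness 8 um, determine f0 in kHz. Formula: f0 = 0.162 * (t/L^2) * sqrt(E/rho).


Step 1: Convert units to SI.
t_SI = 8e-6 m, L_SI = 348e-6 m
Step 2: Calculate sqrt(E/rho).
sqrt(170e9 / 2330) = 8541.74 m/s
Step 3: Compute f0.
f0 = 0.162 * 8e-6 / (348e-6)^2 * 8541.74 = 91409.8 Hz = 91.41 kHz


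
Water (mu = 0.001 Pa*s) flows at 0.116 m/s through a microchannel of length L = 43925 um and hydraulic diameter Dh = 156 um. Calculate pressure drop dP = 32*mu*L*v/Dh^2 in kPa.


Step 1: Convert to SI: L = 43925e-6 m, Dh = 156e-6 m
Step 2: dP = 32 * 0.001 * 43925e-6 * 0.116 / (156e-6)^2
Step 3: dP = 6699.93 Pa
Step 4: Convert to kPa: dP = 6.7 kPa


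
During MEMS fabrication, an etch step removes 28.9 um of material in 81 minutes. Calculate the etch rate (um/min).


Step 1: Etch rate = depth / time
Step 2: rate = 28.9 / 81
rate = 0.357 um/min


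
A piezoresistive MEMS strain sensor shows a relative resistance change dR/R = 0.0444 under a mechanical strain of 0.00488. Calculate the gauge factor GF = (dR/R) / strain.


Step 1: Identify values.
dR/R = 0.0444, strain = 0.00488
Step 2: GF = (dR/R) / strain = 0.0444 / 0.00488
GF = 9.1


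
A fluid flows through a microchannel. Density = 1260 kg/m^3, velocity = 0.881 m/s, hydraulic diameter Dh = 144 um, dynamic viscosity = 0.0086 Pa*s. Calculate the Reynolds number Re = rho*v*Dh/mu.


Step 1: Convert Dh to meters: Dh = 144e-6 m
Step 2: Re = rho * v * Dh / mu
Re = 1260 * 0.881 * 144e-6 / 0.0086
Re = 18.587


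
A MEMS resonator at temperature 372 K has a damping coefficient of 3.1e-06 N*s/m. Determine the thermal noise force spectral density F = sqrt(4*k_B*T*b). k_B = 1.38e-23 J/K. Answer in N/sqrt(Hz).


Step 1: Compute 4 * k_B * T * b
= 4 * 1.38e-23 * 372 * 3.1e-06
= 6.3657e-26 N^2/Hz
Step 2: F_noise = sqrt(6.3657e-26)
F_noise = 2.52e-13 N/sqrt(Hz)


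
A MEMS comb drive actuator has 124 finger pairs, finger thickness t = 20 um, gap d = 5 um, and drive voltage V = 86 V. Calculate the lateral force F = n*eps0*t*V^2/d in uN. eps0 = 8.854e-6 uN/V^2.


Step 1: Parameters: n=124, eps0=8.854e-6 uN/V^2, t=20 um, V=86 V, d=5 um
Step 2: V^2 = 7396
Step 3: F = 124 * 8.854e-6 * 20 * 7396 / 5
F = 32.48 uN


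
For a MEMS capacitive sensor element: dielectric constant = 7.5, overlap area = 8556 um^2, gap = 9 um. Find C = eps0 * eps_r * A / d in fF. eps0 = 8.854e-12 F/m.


Step 1: Convert area to m^2: A = 8556e-12 m^2
Step 2: Convert gap to m: d = 9e-6 m
Step 3: C = eps0 * eps_r * A / d
C = 8.854e-12 * 7.5 * 8556e-12 / 9e-6
Step 4: Convert to fF (multiply by 1e15).
C = 63.13 fF


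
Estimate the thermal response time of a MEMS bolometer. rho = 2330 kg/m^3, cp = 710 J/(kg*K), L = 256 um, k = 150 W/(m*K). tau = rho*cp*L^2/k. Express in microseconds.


Step 1: Convert L to m: L = 256e-6 m
Step 2: L^2 = (256e-6)^2 = 6.5536e-08 m^2
Step 3: tau = 2330 * 710 * 6.5536e-08 / 150 = 7.227747e-04 s
Step 4: Convert to microseconds (multiply by 1e6).
tau = 722.775 us


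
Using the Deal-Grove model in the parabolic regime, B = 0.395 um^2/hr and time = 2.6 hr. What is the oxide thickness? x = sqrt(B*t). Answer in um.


Step 1: Compute B*t = 0.395 * 2.6 = 1.027
Step 2: x = sqrt(1.027)
x = 1.013 um


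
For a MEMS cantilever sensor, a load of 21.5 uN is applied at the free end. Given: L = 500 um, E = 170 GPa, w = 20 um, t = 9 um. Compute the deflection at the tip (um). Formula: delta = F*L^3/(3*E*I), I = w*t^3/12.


Step 1: Calculate the second moment of area.
I = w * t^3 / 12 = 20 * 9^3 / 12 = 1215.0 um^4
Step 2: Convert E to consistent units (1 GPa = 1000 uN/um^2).
E = 170 GPa = 170000 uN/um^2
Step 3: Calculate tip deflection.
delta = F * L^3 / (3 * E * I)
delta = 21.5 * 500^3 / (3 * 170000 * 1215.0)
delta = 4.3371 um


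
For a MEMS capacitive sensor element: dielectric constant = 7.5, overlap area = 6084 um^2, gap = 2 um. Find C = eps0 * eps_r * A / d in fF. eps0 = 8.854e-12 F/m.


Step 1: Convert area to m^2: A = 6084e-12 m^2
Step 2: Convert gap to m: d = 2e-6 m
Step 3: C = eps0 * eps_r * A / d
C = 8.854e-12 * 7.5 * 6084e-12 / 2e-6
Step 4: Convert to fF (multiply by 1e15).
C = 202.0 fF


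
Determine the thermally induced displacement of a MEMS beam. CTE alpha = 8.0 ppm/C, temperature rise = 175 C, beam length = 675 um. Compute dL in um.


Step 1: Convert CTE: alpha = 8.0 ppm/C = 8.0e-6 /C
Step 2: dL = 8.0e-6 * 175 * 675
dL = 0.945 um


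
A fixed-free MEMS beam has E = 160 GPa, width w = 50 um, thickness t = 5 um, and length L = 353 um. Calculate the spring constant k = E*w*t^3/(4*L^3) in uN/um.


Step 1: Convert E to consistent units (1 GPa = 1000 uN/um^2).
E = 160 GPa = 160000 uN/um^2
Step 2: Compute t^3 = 5^3 = 125
Step 3: Compute L^3 = 353^3 = 43986977
Step 4: k = 160000 * 50 * 125 / (4 * 43986977)
k = 5.6835 uN/um


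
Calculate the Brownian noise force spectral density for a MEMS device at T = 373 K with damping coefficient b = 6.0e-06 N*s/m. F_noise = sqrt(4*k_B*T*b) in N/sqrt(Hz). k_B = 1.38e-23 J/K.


Step 1: Compute 4 * k_B * T * b
= 4 * 1.38e-23 * 373 * 6.0e-06
= 1.2354e-25 N^2/Hz
Step 2: F_noise = sqrt(1.2354e-25)
F_noise = 3.51e-13 N/sqrt(Hz)


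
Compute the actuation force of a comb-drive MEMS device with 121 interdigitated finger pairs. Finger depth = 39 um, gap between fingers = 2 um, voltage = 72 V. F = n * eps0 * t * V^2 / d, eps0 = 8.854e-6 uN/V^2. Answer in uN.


Step 1: Parameters: n=121, eps0=8.854e-6 uN/V^2, t=39 um, V=72 V, d=2 um
Step 2: V^2 = 5184
Step 3: F = 121 * 8.854e-6 * 39 * 5184 / 2
F = 108.299 uN


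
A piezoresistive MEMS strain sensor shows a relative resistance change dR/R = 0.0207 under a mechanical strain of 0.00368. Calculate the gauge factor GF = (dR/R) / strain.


Step 1: Identify values.
dR/R = 0.0207, strain = 0.00368
Step 2: GF = (dR/R) / strain = 0.0207 / 0.00368
GF = 5.6


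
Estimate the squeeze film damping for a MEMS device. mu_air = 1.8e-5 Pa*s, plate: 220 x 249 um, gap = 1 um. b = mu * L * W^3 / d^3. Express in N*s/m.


Step 1: Convert to SI.
L = 220e-6 m, W = 249e-6 m, d = 1e-6 m
Step 2: W^3 = (249e-6)^3 = 1.54e-11 m^3
Step 3: d^3 = (1e-6)^3 = 1.00e-18 m^3
Step 4: b = 1.8e-5 * 220e-6 * 1.54e-11 / 1.00e-18
b = 6.11e-02 N*s/m


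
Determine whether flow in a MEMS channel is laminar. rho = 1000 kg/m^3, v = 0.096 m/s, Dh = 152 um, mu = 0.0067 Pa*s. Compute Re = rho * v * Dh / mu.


Step 1: Convert Dh to meters: Dh = 152e-6 m
Step 2: Re = rho * v * Dh / mu
Re = 1000 * 0.096 * 152e-6 / 0.0067
Re = 2.178
Since Re = 2.178 is below ~2300, the flow is laminar.


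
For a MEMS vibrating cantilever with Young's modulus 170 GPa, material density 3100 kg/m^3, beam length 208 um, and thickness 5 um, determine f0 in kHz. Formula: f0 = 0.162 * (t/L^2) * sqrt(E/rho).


Step 1: Convert units to SI.
t_SI = 5e-6 m, L_SI = 208e-6 m
Step 2: Calculate sqrt(E/rho).
sqrt(170e9 / 3100) = 7405.32 m/s
Step 3: Compute f0.
f0 = 0.162 * 5e-6 / (208e-6)^2 * 7405.32 = 138644.4 Hz = 138.64 kHz


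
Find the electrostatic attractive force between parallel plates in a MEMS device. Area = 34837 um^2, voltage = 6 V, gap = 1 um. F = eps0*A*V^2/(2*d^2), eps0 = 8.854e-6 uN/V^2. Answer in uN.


Step 1: Identify parameters.
eps0 = 8.854e-6 uN/V^2, A = 34837 um^2, V = 6 V, d = 1 um
Step 2: Compute V^2 = 6^2 = 36
Step 3: Compute d^2 = 1^2 = 1
Step 4: F = 0.5 * 8.854e-6 * 34837 * 36 / 1
F = 5.552 uN


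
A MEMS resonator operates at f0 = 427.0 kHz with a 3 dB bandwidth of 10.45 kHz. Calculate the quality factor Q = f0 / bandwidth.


Step 1: Q = f0 / bandwidth
Step 2: Q = 427.0 / 10.45
Q = 40.9


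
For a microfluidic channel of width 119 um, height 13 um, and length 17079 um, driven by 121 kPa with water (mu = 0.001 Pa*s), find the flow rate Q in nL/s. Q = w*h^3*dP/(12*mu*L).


Step 1: Convert all dimensions to SI (meters).
w = 119e-6 m, h = 13e-6 m, L = 17079e-6 m, dP = 121e3 Pa
Step 2: Q = w * h^3 * dP / (12 * mu * L)
Q = 119e-6 * (13e-6)^3 * 121e3 / (12 * 0.001 * 17079e-6) = 1.5435429e-10 m^3/s
Step 3: Convert Q from m^3/s to nL/s (1 m^3 = 1e12 nL, so multiply by 1e12).
Q = 154.354 nL/s


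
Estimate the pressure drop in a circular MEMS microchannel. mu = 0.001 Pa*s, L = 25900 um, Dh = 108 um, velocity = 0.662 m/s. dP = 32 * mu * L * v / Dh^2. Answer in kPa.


Step 1: Convert to SI: L = 25900e-6 m, Dh = 108e-6 m
Step 2: dP = 32 * 0.001 * 25900e-6 * 0.662 / (108e-6)^2
Step 3: dP = 47039.23 Pa
Step 4: Convert to kPa: dP = 47.04 kPa


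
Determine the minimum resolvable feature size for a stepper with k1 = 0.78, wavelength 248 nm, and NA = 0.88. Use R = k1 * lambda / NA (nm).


Step 1: Identify values: k1 = 0.78, lambda = 248 nm, NA = 0.88
Step 2: R = k1 * lambda / NA
R = 0.78 * 248 / 0.88
R = 219.8 nm


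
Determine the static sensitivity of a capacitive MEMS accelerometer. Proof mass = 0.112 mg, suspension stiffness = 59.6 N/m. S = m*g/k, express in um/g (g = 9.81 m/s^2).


Step 1: Convert mass: m = 0.112 mg = 1.12e-07 kg
Step 2: S = m * g / k = 1.12e-07 * 9.81 / 59.6
Step 3: S = 1.84e-08 m/g
Step 4: Convert to um/g: S = 0.018 um/g


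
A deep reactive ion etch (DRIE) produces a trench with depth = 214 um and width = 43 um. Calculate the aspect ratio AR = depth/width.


Step 1: AR = depth / width
Step 2: AR = 214 / 43
AR = 5.0


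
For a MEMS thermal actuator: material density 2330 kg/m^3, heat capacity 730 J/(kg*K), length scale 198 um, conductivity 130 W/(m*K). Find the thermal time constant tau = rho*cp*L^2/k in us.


Step 1: Convert L to m: L = 198e-6 m
Step 2: L^2 = (198e-6)^2 = 3.9204e-08 m^2
Step 3: tau = 2330 * 730 * 3.9204e-08 / 130 = 5.129391e-04 s
Step 4: Convert to microseconds (multiply by 1e6).
tau = 512.939 us


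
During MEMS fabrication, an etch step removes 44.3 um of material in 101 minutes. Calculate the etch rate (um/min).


Step 1: Etch rate = depth / time
Step 2: rate = 44.3 / 101
rate = 0.439 um/min


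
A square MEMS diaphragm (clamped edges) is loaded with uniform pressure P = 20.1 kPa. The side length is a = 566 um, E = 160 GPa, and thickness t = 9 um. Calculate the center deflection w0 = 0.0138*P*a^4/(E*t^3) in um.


Step 1: Convert pressure to compatible units (E is in GPa, so P in GPa).
P = 20.1 kPa = 20.1e-6 GPa
Step 2: Compute numerator: 0.0138 * P * a^4.
a^4 = 566^4 = 102627966736
numerator = 0.0138 * 20.1e-6 * 102627966736 = 2.84669e+04
Step 3: Compute denominator: E * t^3 = 160 * 9^3 = 116640
Step 4: w0 = numerator / denominator = 2.84669e+04 / 116640 = 0.2441 um


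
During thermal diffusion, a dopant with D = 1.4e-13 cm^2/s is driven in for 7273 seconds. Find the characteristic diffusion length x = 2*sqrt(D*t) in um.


Step 1: Compute D*t = 1.4e-13 * 7273 = 1.01822e-09 cm^2
Step 2: sqrt(D*t) = 3.191e-05 cm
Step 3: x = 2 * 3.191e-05 cm = 6.382e-05 cm
Step 4: Convert to um (1 cm = 1e4 um): x = 0.638 um


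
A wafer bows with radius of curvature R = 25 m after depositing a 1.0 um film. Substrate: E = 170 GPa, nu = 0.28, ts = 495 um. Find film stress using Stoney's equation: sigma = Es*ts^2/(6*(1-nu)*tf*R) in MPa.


Step 1: Compute numerator: Es * ts^2 = 170 * 495^2 = 41654250 (GPa*um^2)
Step 2: Compute denominator (R in um): 6*(1-nu)*tf*R = 6*0.72*1.0*25e6 = 108000000.0 (um^2)
Step 3: sigma (GPa) = 41654250 / 108000000.0 = 3.85688e-01 GPa
Step 4: Convert to MPa (x1000): sigma = 385.7 MPa


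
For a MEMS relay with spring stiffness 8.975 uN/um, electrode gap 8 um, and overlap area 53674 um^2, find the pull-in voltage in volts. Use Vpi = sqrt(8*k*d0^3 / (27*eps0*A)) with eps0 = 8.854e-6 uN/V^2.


Step 1: Compute numerator: 8 * k * d0^3 = 8 * 8.975 * 8^3 = 36761.6
Step 2: Compute denominator: 27 * eps0 * A = 27 * 8.854e-6 * 53674 = 12.831199
Step 3: Vpi = sqrt(36761.6 / 12.831199)
Vpi = 53.53 V


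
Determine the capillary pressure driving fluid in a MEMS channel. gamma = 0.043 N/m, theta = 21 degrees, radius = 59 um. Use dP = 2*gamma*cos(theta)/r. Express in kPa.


Step 1: cos(21 deg) = 0.9336
Step 2: Convert r to m: r = 59e-6 m
Step 3: dP = 2 * 0.043 * 0.9336 / 59e-6 = 1360.8 Pa
Step 4: Convert Pa to kPa (divide by 1000).
dP = 1.36 kPa


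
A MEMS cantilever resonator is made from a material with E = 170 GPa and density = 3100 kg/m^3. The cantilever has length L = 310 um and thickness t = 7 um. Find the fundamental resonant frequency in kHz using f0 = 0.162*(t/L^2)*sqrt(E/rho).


Step 1: Convert units to SI.
t_SI = 7e-6 m, L_SI = 310e-6 m
Step 2: Calculate sqrt(E/rho).
sqrt(170e9 / 3100) = 7405.32 m/s
Step 3: Compute f0.
f0 = 0.162 * 7e-6 / (310e-6)^2 * 7405.32 = 87384.3 Hz = 87.38 kHz


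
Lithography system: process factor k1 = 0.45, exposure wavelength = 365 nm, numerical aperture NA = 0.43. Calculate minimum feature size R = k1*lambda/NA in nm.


Step 1: Identify values: k1 = 0.45, lambda = 365 nm, NA = 0.43
Step 2: R = k1 * lambda / NA
R = 0.45 * 365 / 0.43
R = 382.0 nm


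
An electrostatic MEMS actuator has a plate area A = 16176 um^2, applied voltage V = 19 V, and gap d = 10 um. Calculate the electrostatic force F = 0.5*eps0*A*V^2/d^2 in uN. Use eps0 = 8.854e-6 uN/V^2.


Step 1: Identify parameters.
eps0 = 8.854e-6 uN/V^2, A = 16176 um^2, V = 19 V, d = 10 um
Step 2: Compute V^2 = 19^2 = 361
Step 3: Compute d^2 = 10^2 = 100
Step 4: F = 0.5 * 8.854e-6 * 16176 * 361 / 100
F = 0.259 uN


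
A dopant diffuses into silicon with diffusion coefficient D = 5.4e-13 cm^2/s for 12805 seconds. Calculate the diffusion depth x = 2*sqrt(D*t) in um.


Step 1: Compute D*t = 5.4e-13 * 12805 = 6.9147e-09 cm^2
Step 2: sqrt(D*t) = 8.31547e-05 cm
Step 3: x = 2 * 8.31547e-05 cm = 1.663094e-04 cm
Step 4: Convert to um (1 cm = 1e4 um): x = 1.663 um


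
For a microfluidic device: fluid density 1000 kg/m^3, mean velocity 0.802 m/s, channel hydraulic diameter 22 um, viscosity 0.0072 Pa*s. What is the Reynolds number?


Step 1: Convert Dh to meters: Dh = 22e-6 m
Step 2: Re = rho * v * Dh / mu
Re = 1000 * 0.802 * 22e-6 / 0.0072
Re = 2.451


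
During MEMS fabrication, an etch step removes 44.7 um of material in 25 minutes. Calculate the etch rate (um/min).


Step 1: Etch rate = depth / time
Step 2: rate = 44.7 / 25
rate = 1.788 um/min
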